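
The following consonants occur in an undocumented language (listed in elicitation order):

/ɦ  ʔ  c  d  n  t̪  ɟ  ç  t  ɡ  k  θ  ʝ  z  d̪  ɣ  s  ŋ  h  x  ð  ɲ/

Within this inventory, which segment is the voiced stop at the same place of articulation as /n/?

/n/ is an alveolar nasal.
The voiced stop at the same place is a voiced alveolar stop — in this inventory, /d/.

/d/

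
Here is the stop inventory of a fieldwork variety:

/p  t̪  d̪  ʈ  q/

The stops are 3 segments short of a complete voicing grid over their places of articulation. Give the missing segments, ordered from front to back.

/b/, /ɖ/, /ɢ/

place of articulation  voiceless  voiced  
bilabial          p         —       
dental            t̪        d̪      
retroflex         ʈ         —       
uvular            q         —       
Gaps, from front to back: bilabial lacks voiced (/b/); retroflex lacks voiced (/ɖ/); uvular lacks voiced (/ɢ/).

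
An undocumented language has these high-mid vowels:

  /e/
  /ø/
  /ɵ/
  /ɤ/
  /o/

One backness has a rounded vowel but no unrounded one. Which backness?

central

front: unrounded /e/, rounded /ø/.
central: unrounded —, rounded /ɵ/.
back: unrounded /ɤ/, rounded /o/.
Every backness has an unrounded member except central, where /ɘ/ would be expected.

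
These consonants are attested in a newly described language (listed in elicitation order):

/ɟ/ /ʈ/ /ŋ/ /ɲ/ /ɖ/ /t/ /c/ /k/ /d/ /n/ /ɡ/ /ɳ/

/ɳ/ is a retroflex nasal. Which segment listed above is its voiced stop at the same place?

The voiced stop at the same place is a voiced retroflex stop — in this inventory, /ɖ/.

/ɖ/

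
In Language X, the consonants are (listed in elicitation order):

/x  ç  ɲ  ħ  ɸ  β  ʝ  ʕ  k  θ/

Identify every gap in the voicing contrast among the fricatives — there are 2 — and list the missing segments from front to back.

bilabial: voiceless /ɸ/, voiced /β/.
dental: voiceless /θ/, voiced —.
palatal: voiceless /ç/, voiced /ʝ/.
velar: voiceless /x/, voiced —.
pharyngeal: voiceless /ħ/, voiced /ʕ/.
Gaps, from front to back: dental lacks voiced (/ð/); velar lacks voiced (/ɣ/).

/ð/, /ɣ/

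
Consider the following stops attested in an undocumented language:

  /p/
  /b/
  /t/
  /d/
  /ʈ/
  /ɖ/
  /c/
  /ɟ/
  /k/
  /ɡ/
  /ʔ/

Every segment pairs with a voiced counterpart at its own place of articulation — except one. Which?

/ʔ/

Bilabial: /p/ ~ /b/
Alveolar: /t/ ~ /d/
Retroflex: /ʈ/ ~ /ɖ/
Palatal: /c/ ~ /ɟ/
Velar: /k/ ~ /ɡ/
Glottal: only /ʔ/ (voiceless); no voiced partner.
So /ʔ/ is the unpaired segment.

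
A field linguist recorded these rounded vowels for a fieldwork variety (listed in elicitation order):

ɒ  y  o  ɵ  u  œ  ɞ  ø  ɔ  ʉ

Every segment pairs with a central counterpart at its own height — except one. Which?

/ɒ/

High: /y/ ~ /ʉ/ ~ /u/
High-mid: /ø/ ~ /ɵ/ ~ /o/
Low-mid: /œ/ ~ /ɞ/ ~ /ɔ/
Low: only /ɒ/ (back); no central partner.
So /ɒ/ is the unpaired segment.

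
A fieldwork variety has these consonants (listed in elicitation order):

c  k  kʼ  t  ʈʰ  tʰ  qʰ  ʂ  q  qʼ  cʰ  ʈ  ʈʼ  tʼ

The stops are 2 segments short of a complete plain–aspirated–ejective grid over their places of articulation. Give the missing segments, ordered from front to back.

Plain: /t/ (alveolar), /ʈ/ (retroflex), /c/ (palatal), /k/ (velar), /q/ (uvular).
Aspirated: /tʰ/ (alveolar), /ʈʰ/ (retroflex), /cʰ/ (palatal), /qʰ/ (uvular).
Ejective: /tʼ/ (alveolar), /ʈʼ/ (retroflex), /kʼ/ (velar), /qʼ/ (uvular).
Gaps, from front to back: palatal lacks ejective (/cʼ/); velar lacks aspirated (/kʰ/).

/cʼ/, /kʰ/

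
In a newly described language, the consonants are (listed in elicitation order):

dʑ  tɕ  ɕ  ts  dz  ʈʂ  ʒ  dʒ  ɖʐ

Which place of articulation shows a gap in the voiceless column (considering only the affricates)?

alveolar: voiceless /ts/, voiced /dz/.
postalveolar: voiceless —, voiced /dʒ/.
retroflex: voiceless /ʈʂ/, voiced /ɖʐ/.
alveolo-palatal: voiceless /tɕ/, voiced /dʑ/.
Every place of articulation has a voiceless member except postalveolar, where /tʃ/ would be expected.

postalveolar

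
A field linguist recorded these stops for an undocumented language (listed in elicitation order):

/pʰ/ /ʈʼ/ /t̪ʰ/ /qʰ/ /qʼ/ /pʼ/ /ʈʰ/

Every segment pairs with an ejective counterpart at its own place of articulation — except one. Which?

/t̪ʰ/

Bilabial: /pʰ/ ~ /pʼ/
Retroflex: /ʈʰ/ ~ /ʈʼ/
Uvular: /qʰ/ ~ /qʼ/
Dental: only /t̪ʰ/ (aspirated); no ejective partner.
So /t̪ʰ/ is the unpaired segment.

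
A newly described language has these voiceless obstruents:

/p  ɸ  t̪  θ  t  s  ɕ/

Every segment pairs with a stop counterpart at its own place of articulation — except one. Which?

Bilabial: /p/ ~ /ɸ/
Dental: /t̪/ ~ /θ/
Alveolar: /t/ ~ /s/
Alveolo-palatal: only /ɕ/ (fricative); no stop partner.
So /ɕ/ is the unpaired segment.

/ɕ/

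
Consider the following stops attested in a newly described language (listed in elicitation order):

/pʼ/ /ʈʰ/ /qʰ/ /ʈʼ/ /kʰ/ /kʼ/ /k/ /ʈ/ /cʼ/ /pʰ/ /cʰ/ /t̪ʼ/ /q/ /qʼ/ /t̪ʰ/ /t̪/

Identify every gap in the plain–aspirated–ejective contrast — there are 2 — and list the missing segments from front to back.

/p/, /c/

bilabial: plain —, aspirated /pʰ/, ejective /pʼ/.
dental: plain /t̪/, aspirated /t̪ʰ/, ejective /t̪ʼ/.
retroflex: plain /ʈ/, aspirated /ʈʰ/, ejective /ʈʼ/.
palatal: plain —, aspirated /cʰ/, ejective /cʼ/.
velar: plain /k/, aspirated /kʰ/, ejective /kʼ/.
uvular: plain /q/, aspirated /qʰ/, ejective /qʼ/.
Gaps, from front to back: bilabial lacks plain (/p/); palatal lacks plain (/c/).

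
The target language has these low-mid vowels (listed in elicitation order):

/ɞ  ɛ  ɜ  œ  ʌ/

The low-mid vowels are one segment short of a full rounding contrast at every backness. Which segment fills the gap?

/ɔ/

front: unrounded /ɛ/, rounded /œ/.
central: unrounded /ɜ/, rounded /ɞ/.
back: unrounded /ʌ/, rounded —.
The back row has no rounded member, so the gap is the back rounded vowel /ɔ/.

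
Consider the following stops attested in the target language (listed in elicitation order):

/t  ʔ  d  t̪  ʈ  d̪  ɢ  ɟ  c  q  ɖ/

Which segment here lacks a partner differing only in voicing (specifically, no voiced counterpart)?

/ʔ/

Dental: /t̪/ ~ /d̪/
Alveolar: /t/ ~ /d/
Retroflex: /ʈ/ ~ /ɖ/
Palatal: /c/ ~ /ɟ/
Uvular: /q/ ~ /ɢ/
Glottal: only /ʔ/ (voiceless); no voiced partner.
So /ʔ/ is the unpaired segment.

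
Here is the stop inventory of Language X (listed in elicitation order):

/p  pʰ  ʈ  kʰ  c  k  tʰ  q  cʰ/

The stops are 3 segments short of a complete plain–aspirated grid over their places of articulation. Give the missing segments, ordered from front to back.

/t/, /ʈʰ/, /qʰ/

place of articulation  plain     aspirated
bilabial          p         pʰ      
alveolar          —         tʰ      
retroflex         ʈ         —       
palatal           c         cʰ      
velar             k         kʰ      
uvular            q         —       
Gaps, from front to back: alveolar lacks plain (/t/); retroflex lacks aspirated (/ʈʰ/); uvular lacks aspirated (/qʰ/).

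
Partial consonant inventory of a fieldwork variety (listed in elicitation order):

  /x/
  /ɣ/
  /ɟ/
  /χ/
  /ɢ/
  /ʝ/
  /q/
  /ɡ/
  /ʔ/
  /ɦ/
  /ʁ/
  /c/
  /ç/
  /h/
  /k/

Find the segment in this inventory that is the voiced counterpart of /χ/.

/ʁ/

/χ/ is a voiceless uvular fricative.
The voiced counterpart is a voiced uvular fricative — in this inventory, /ʁ/.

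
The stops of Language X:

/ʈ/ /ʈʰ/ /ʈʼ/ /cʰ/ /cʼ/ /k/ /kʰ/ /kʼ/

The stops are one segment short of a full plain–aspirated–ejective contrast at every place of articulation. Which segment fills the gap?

Plain: /ʈ/ (retroflex), /k/ (velar).
Aspirated: /ʈʰ/ (retroflex), /cʰ/ (palatal), /kʰ/ (velar).
Ejective: /ʈʼ/ (retroflex), /cʼ/ (palatal), /kʼ/ (velar).
The palatal row has no plain member, so the gap is the plain palatal stop /c/.

/c/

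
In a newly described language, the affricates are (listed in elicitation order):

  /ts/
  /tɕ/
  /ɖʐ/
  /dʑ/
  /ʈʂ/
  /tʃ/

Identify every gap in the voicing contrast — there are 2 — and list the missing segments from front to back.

Voiceless: /ts/ (alveolar), /tʃ/ (postalveolar), /ʈʂ/ (retroflex), /tɕ/ (alveolo-palatal).
Voiced: /ɖʐ/ (retroflex), /dʑ/ (alveolo-palatal).
Gaps, from front to back: alveolar lacks voiced (/dz/); postalveolar lacks voiced (/dʒ/).

/dz/, /dʒ/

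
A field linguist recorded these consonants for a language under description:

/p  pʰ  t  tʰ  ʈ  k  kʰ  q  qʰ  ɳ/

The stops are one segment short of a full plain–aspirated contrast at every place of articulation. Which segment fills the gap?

place of articulation  plain     aspirated
bilabial          p         pʰ      
alveolar          t         tʰ      
retroflex         ʈ         —       
velar             k         kʰ      
uvular            q         qʰ      
The retroflex row has no aspirated member, so the gap is the aspirated retroflex stop /ʈʰ/.

/ʈʰ/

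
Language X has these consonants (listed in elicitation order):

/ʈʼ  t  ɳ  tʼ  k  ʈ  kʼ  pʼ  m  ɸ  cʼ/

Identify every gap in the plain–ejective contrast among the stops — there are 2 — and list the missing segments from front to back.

/p/, /c/

Plain: /t/ (alveolar), /ʈ/ (retroflex), /k/ (velar).
Ejective: /pʼ/ (bilabial), /tʼ/ (alveolar), /ʈʼ/ (retroflex), /cʼ/ (palatal), /kʼ/ (velar).
Gaps, from front to back: bilabial lacks plain (/p/); palatal lacks plain (/c/).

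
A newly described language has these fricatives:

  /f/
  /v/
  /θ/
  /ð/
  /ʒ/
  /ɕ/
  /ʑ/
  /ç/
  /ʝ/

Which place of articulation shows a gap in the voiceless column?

labiodental: voiceless /f/, voiced /v/.
dental: voiceless /θ/, voiced /ð/.
postalveolar: voiceless —, voiced /ʒ/.
alveolo-palatal: voiceless /ɕ/, voiced /ʑ/.
palatal: voiceless /ç/, voiced /ʝ/.
Every place of articulation has a voiceless member except postalveolar, where /ʃ/ would be expected.

postalveolar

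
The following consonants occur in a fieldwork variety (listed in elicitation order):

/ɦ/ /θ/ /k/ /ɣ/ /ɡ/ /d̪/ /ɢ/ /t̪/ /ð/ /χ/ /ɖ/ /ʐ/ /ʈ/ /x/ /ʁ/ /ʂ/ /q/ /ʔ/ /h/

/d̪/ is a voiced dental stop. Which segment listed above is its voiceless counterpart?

/t̪/

The voiceless counterpart is a voiceless dental stop — in this inventory, /t̪/.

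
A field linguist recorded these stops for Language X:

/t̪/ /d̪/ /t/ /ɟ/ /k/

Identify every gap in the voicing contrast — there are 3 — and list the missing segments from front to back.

/d/, /c/, /ɡ/

dental: voiceless /t̪/, voiced /d̪/.
alveolar: voiceless /t/, voiced —.
palatal: voiceless —, voiced /ɟ/.
velar: voiceless /k/, voiced —.
Gaps, from front to back: alveolar lacks voiced (/d/); palatal lacks voiceless (/c/); velar lacks voiced (/ɡ/).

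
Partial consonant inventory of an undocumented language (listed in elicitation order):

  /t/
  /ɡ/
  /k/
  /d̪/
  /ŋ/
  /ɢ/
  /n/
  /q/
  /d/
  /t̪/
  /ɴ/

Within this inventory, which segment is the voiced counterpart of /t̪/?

/t̪/ is a voiceless dental stop.
The voiced counterpart is a voiced dental stop — in this inventory, /d̪/.

/d̪/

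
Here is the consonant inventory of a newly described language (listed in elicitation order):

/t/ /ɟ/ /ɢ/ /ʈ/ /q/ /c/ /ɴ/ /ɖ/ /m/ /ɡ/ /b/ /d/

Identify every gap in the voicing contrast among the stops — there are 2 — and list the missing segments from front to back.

place of articulation  voiceless  voiced  
bilabial          —         b       
alveolar          t         d       
retroflex         ʈ         ɖ       
palatal           c         ɟ       
velar             —         ɡ       
uvular            q         ɢ       
Gaps, from front to back: bilabial lacks voiceless (/p/); velar lacks voiceless (/k/).

/p/, /k/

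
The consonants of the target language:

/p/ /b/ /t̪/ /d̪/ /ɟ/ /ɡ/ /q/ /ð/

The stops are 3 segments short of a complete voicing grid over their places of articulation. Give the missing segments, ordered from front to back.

Voiceless: /p/ (bilabial), /t̪/ (dental), /q/ (uvular).
Voiced: /b/ (bilabial), /d̪/ (dental), /ɟ/ (palatal), /ɡ/ (velar).
Gaps, from front to back: palatal lacks voiceless (/c/); velar lacks voiceless (/k/); uvular lacks voiced (/ɢ/).

/c/, /k/, /ɢ/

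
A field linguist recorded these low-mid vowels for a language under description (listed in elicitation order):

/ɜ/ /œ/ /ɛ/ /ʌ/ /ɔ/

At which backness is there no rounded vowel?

central

front: unrounded /ɛ/, rounded /œ/.
central: unrounded /ɜ/, rounded —.
back: unrounded /ʌ/, rounded /ɔ/.
Every backness has a rounded member except central, where /ɞ/ would be expected.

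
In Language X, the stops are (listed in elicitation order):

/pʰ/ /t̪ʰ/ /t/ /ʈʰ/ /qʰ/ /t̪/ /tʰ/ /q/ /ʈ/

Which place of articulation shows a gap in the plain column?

place of articulation  plain     aspirated
bilabial          —         pʰ      
dental            t̪        t̪ʰ     
alveolar          t         tʰ      
retroflex         ʈ         ʈʰ      
uvular            q         qʰ      
Every place of articulation has a plain member except bilabial, where /p/ would be expected.

bilabial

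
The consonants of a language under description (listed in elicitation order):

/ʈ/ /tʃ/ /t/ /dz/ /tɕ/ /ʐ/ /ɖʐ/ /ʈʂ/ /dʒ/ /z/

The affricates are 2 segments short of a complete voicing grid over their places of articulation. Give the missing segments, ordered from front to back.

/ts/, /dʑ/

Voiceless: /tʃ/ (postalveolar), /ʈʂ/ (retroflex), /tɕ/ (alveolo-palatal).
Voiced: /dz/ (alveolar), /dʒ/ (postalveolar), /ɖʐ/ (retroflex).
Gaps, from front to back: alveolar lacks voiceless (/ts/); alveolo-palatal lacks voiced (/dʑ/).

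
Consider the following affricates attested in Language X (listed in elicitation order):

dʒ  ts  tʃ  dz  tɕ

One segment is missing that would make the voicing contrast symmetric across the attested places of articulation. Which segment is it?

alveolar: voiceless /ts/, voiced /dz/.
postalveolar: voiceless /tʃ/, voiced /dʒ/.
alveolo-palatal: voiceless /tɕ/, voiced —.
The alveolo-palatal row has no voiced member, so the gap is the voiced alveolo-palatal affricate /dʑ/.

/dʑ/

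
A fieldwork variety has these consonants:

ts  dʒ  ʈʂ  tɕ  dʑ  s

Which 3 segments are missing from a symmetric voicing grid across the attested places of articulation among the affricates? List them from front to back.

Voiceless: /ts/ (alveolar), /ʈʂ/ (retroflex), /tɕ/ (alveolo-palatal).
Voiced: /dʒ/ (postalveolar), /dʑ/ (alveolo-palatal).
Gaps, from front to back: alveolar lacks voiced (/dz/); postalveolar lacks voiceless (/tʃ/); retroflex lacks voiced (/ɖʐ/).

/dz/, /tʃ/, /ɖʐ/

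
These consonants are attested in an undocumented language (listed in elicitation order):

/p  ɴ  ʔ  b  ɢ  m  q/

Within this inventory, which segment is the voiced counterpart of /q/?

/q/ is a voiceless uvular stop.
The voiced counterpart is a voiced uvular stop — in this inventory, /ɢ/.

/ɢ/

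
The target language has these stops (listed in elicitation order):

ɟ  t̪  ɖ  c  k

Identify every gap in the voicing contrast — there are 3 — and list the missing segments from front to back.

Voiceless: /t̪/ (dental), /c/ (palatal), /k/ (velar).
Voiced: /ɖ/ (retroflex), /ɟ/ (palatal).
Gaps, from front to back: dental lacks voiced (/d̪/); retroflex lacks voiceless (/ʈ/); velar lacks voiced (/ɡ/).

/d̪/, /ʈ/, /ɡ/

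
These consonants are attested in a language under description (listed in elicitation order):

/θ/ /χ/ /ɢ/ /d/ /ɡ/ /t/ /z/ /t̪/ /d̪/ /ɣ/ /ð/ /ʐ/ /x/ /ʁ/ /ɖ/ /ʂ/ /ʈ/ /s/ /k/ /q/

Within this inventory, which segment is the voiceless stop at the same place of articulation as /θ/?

/θ/ is a voiceless dental fricative.
The voiceless stop at the same place is a voiceless dental stop — in this inventory, /t̪/.

/t̪/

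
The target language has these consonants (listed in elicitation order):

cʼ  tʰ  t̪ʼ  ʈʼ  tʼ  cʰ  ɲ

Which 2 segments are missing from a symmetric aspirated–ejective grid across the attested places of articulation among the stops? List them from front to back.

Aspirated: /tʰ/ (alveolar), /cʰ/ (palatal).
Ejective: /t̪ʼ/ (dental), /tʼ/ (alveolar), /ʈʼ/ (retroflex), /cʼ/ (palatal).
Gaps, from front to back: dental lacks aspirated (/t̪ʰ/); retroflex lacks aspirated (/ʈʰ/).

/t̪ʰ/, /ʈʰ/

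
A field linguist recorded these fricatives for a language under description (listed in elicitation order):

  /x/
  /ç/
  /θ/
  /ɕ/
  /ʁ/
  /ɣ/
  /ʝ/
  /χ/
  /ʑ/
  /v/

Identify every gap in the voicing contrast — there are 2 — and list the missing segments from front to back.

place of articulation  voiceless  voiced  
labiodental       —         v       
dental            θ         —       
alveolo-palatal   ɕ         ʑ       
palatal           ç         ʝ       
velar             x         ɣ       
uvular            χ         ʁ       
Gaps, from front to back: labiodental lacks voiceless (/f/); dental lacks voiced (/ð/).

/f/, /ð/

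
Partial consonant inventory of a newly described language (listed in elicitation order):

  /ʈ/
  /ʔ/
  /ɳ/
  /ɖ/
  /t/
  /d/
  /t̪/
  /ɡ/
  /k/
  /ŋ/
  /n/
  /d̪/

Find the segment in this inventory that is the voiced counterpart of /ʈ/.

/ʈ/ is a voiceless retroflex stop.
The voiced counterpart is a voiced retroflex stop — in this inventory, /ɖ/.

/ɖ/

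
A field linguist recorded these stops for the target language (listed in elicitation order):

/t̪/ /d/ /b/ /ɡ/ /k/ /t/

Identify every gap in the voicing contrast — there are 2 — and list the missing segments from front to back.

Voiceless: /t̪/ (dental), /t/ (alveolar), /k/ (velar).
Voiced: /b/ (bilabial), /d/ (alveolar), /ɡ/ (velar).
Gaps, from front to back: bilabial lacks voiceless (/p/); dental lacks voiced (/d̪/).

/p/, /d̪/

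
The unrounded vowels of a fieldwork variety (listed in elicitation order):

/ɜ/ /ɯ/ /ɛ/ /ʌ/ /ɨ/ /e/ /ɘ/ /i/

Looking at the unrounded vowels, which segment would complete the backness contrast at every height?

/ɤ/

high: front /i/, central /ɨ/, back /ɯ/.
high-mid: front /e/, central /ɘ/, back —.
low-mid: front /ɛ/, central /ɜ/, back /ʌ/.
The high-mid row has no back member, so the gap is the high-mid back unrounded vowel /ɤ/.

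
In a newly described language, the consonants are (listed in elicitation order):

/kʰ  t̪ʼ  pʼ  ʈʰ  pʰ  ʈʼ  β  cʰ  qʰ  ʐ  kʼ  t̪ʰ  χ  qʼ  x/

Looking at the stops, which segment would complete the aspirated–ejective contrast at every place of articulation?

/cʼ/

Aspirated: /pʰ/ (bilabial), /t̪ʰ/ (dental), /ʈʰ/ (retroflex), /cʰ/ (palatal), /kʰ/ (velar), /qʰ/ (uvular).
Ejective: /pʼ/ (bilabial), /t̪ʼ/ (dental), /ʈʼ/ (retroflex), /kʼ/ (velar), /qʼ/ (uvular).
The palatal row has no ejective member, so the gap is the ejective palatal stop /cʼ/.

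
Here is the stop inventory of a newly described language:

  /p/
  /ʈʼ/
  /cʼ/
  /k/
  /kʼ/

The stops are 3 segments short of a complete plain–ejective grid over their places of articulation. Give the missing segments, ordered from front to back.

/pʼ/, /ʈ/, /c/

Plain: /p/ (bilabial), /k/ (velar).
Ejective: /ʈʼ/ (retroflex), /cʼ/ (palatal), /kʼ/ (velar).
Gaps, from front to back: bilabial lacks ejective (/pʼ/); retroflex lacks plain (/ʈ/); palatal lacks plain (/c/).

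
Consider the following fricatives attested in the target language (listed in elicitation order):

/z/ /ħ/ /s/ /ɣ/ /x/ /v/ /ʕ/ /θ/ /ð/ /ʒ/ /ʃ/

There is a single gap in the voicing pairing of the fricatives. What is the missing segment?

Voiceless: /θ/ (dental), /s/ (alveolar), /ʃ/ (postalveolar), /x/ (velar), /ħ/ (pharyngeal).
Voiced: /v/ (labiodental), /ð/ (dental), /z/ (alveolar), /ʒ/ (postalveolar), /ɣ/ (velar), /ʕ/ (pharyngeal).
The labiodental row has no voiceless member, so the gap is the voiceless labiodental fricative /f/.

/f/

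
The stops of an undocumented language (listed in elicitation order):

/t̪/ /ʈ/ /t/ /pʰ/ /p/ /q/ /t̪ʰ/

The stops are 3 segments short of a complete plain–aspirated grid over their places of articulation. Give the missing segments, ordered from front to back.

/tʰ/, /ʈʰ/, /qʰ/

Plain: /p/ (bilabial), /t̪/ (dental), /t/ (alveolar), /ʈ/ (retroflex), /q/ (uvular).
Aspirated: /pʰ/ (bilabial), /t̪ʰ/ (dental).
Gaps, from front to back: alveolar lacks aspirated (/tʰ/); retroflex lacks aspirated (/ʈʰ/); uvular lacks aspirated (/qʰ/).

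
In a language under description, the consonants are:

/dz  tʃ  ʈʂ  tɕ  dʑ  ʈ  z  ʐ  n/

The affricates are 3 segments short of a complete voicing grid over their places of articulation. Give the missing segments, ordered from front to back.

/ts/, /dʒ/, /ɖʐ/

alveolar: voiceless —, voiced /dz/.
postalveolar: voiceless /tʃ/, voiced —.
retroflex: voiceless /ʈʂ/, voiced —.
alveolo-palatal: voiceless /tɕ/, voiced /dʑ/.
Gaps, from front to back: alveolar lacks voiceless (/ts/); postalveolar lacks voiced (/dʒ/); retroflex lacks voiced (/ɖʐ/).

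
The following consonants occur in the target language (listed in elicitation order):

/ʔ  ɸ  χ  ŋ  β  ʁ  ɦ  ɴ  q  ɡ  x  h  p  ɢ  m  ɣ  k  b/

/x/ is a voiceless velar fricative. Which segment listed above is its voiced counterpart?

/ɣ/

The voiced counterpart is a voiced velar fricative — in this inventory, /ɣ/.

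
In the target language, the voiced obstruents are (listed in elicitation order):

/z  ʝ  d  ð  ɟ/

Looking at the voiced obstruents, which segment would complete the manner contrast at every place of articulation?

Stop: /d/ (alveolar), /ɟ/ (palatal).
Fricative: /ð/ (dental), /z/ (alveolar), /ʝ/ (palatal).
The dental row has no stop member, so the gap is the dental stop /d̪/.

/d̪/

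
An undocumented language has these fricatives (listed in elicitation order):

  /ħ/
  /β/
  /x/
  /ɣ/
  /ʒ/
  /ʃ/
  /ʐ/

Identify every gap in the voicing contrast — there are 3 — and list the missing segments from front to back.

bilabial: voiceless —, voiced /β/.
postalveolar: voiceless /ʃ/, voiced /ʒ/.
retroflex: voiceless —, voiced /ʐ/.
velar: voiceless /x/, voiced /ɣ/.
pharyngeal: voiceless /ħ/, voiced —.
Gaps, from front to back: bilabial lacks voiceless (/ɸ/); retroflex lacks voiceless (/ʂ/); pharyngeal lacks voiced (/ʕ/).

/ɸ/, /ʂ/, /ʕ/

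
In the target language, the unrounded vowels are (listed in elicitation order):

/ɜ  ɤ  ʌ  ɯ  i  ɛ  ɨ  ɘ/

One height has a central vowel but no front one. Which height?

high-mid

Front: /i/ (high), /ɛ/ (low-mid).
Central: /ɨ/ (high), /ɘ/ (high-mid), /ɜ/ (low-mid).
Back: /ɯ/ (high), /ɤ/ (high-mid), /ʌ/ (low-mid).
Every height has a front member except high-mid, where /e/ would be expected.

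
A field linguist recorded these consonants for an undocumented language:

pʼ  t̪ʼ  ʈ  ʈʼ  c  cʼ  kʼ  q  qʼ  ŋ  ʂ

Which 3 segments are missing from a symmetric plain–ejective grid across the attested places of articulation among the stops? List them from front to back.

Plain: /ʈ/ (retroflex), /c/ (palatal), /q/ (uvular).
Ejective: /pʼ/ (bilabial), /t̪ʼ/ (dental), /ʈʼ/ (retroflex), /cʼ/ (palatal), /kʼ/ (velar), /qʼ/ (uvular).
Gaps, from front to back: bilabial lacks plain (/p/); dental lacks plain (/t̪/); velar lacks plain (/k/).

/p/, /t̪/, /k/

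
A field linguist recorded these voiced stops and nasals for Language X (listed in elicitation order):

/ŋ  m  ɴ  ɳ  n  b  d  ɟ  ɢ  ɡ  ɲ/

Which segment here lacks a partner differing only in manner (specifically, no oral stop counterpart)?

/ɳ/

Bilabial: /b/ ~ /m/
Alveolar: /d/ ~ /n/
Palatal: /ɟ/ ~ /ɲ/
Velar: /ɡ/ ~ /ŋ/
Uvular: /ɢ/ ~ /ɴ/
Retroflex: only /ɳ/ (nasal); no oral stop partner.
So /ɳ/ is the unpaired segment.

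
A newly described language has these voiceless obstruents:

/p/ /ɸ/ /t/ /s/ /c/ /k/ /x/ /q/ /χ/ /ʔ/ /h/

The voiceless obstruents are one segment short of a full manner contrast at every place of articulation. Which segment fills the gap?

Stop: /p/ (bilabial), /t/ (alveolar), /c/ (palatal), /k/ (velar), /q/ (uvular), /ʔ/ (glottal).
Fricative: /ɸ/ (bilabial), /s/ (alveolar), /x/ (velar), /χ/ (uvular), /h/ (glottal).
The palatal row has no fricative member, so the gap is the palatal fricative /ç/.

/ç/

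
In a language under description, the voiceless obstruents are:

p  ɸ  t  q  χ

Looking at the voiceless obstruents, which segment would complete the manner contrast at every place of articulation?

place of articulation  stop      fricative
bilabial          p         ɸ       
alveolar          t         —       
uvular            q         χ       
The alveolar row has no fricative member, so the gap is the alveolar fricative /s/.

/s/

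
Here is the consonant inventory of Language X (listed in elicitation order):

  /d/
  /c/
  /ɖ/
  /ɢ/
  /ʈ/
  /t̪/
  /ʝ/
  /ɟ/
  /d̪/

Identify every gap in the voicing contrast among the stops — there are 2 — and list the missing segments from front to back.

place of articulation  voiceless  voiced  
dental            t̪        d̪      
alveolar          —         d       
retroflex         ʈ         ɖ       
palatal           c         ɟ       
uvular            —         ɢ       
Gaps, from front to back: alveolar lacks voiceless (/t/); uvular lacks voiceless (/q/).

/t/, /q/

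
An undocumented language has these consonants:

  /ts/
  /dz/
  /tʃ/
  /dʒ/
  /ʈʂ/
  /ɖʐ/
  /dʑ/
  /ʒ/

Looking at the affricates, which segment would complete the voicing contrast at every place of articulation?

alveolar: voiceless /ts/, voiced /dz/.
postalveolar: voiceless /tʃ/, voiced /dʒ/.
retroflex: voiceless /ʈʂ/, voiced /ɖʐ/.
alveolo-palatal: voiceless —, voiced /dʑ/.
The alveolo-palatal row has no voiceless member, so the gap is the voiceless alveolo-palatal affricate /tɕ/.

/tɕ/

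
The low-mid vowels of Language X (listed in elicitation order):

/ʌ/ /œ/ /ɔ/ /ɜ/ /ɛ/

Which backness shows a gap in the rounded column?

central

Unrounded: /ɛ/ (front), /ɜ/ (central), /ʌ/ (back).
Rounded: /œ/ (front), /ɔ/ (back).
Every backness has a rounded member except central, where /ɞ/ would be expected.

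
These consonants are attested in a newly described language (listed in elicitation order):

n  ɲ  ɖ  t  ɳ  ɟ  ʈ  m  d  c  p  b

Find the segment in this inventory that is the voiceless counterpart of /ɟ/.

/c/

/ɟ/ is a voiced palatal stop.
The voiceless counterpart is a voiceless palatal stop — in this inventory, /c/.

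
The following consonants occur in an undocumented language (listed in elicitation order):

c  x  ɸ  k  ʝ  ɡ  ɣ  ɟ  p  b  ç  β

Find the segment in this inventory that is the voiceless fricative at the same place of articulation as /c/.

/ç/

/c/ is a voiceless palatal stop.
The voiceless fricative at the same place is a voiceless palatal fricative — in this inventory, /ç/.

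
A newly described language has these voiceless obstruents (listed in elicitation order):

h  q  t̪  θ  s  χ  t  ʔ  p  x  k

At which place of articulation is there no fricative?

bilabial

place of articulation  stop      fricative
bilabial          p         —       
dental            t̪        θ       
alveolar          t         s       
velar             k         x       
uvular            q         χ       
glottal           ʔ         h       
Every place of articulation has a fricative member except bilabial, where /ɸ/ would be expected.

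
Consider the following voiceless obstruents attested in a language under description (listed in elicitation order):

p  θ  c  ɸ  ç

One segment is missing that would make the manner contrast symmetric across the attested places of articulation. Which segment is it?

/t̪/

Stop: /p/ (bilabial), /c/ (palatal).
Fricative: /ɸ/ (bilabial), /θ/ (dental), /ç/ (palatal).
The dental row has no stop member, so the gap is the dental stop /t̪/.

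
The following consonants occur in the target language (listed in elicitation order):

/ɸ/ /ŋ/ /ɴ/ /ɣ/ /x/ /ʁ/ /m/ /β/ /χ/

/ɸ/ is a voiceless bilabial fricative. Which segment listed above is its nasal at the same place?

/m/

The nasal at the same place is a bilabial nasal — in this inventory, /m/.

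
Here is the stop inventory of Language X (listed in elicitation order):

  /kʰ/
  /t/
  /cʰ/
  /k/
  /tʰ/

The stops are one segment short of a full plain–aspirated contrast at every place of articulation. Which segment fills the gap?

alveolar: plain /t/, aspirated /tʰ/.
palatal: plain —, aspirated /cʰ/.
velar: plain /k/, aspirated /kʰ/.
The palatal row has no plain member, so the gap is the plain palatal stop /c/.

/c/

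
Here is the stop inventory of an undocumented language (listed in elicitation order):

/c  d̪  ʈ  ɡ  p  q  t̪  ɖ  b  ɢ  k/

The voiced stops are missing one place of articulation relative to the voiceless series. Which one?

palatal

Voiceless: /p/ (bilabial), /t̪/ (dental), /ʈ/ (retroflex), /c/ (palatal), /k/ (velar), /q/ (uvular).
Voiced: /b/ (bilabial), /d̪/ (dental), /ɖ/ (retroflex), /ɡ/ (velar), /ɢ/ (uvular).
Every place of articulation has a voiced member except palatal, where /ɟ/ would be expected.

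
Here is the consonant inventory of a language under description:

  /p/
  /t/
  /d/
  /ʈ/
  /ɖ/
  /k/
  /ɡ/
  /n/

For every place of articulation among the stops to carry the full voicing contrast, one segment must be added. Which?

/b/

Voiceless: /p/ (bilabial), /t/ (alveolar), /ʈ/ (retroflex), /k/ (velar).
Voiced: /d/ (alveolar), /ɖ/ (retroflex), /ɡ/ (velar).
The bilabial row has no voiced member, so the gap is the voiced bilabial stop /b/.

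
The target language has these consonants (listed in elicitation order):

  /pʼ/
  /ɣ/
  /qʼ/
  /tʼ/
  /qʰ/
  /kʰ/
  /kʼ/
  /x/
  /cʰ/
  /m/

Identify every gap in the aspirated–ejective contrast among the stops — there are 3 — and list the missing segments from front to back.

/pʰ/, /tʰ/, /cʼ/

Aspirated: /cʰ/ (palatal), /kʰ/ (velar), /qʰ/ (uvular).
Ejective: /pʼ/ (bilabial), /tʼ/ (alveolar), /kʼ/ (velar), /qʼ/ (uvular).
Gaps, from front to back: bilabial lacks aspirated (/pʰ/); alveolar lacks aspirated (/tʰ/); palatal lacks ejective (/cʼ/).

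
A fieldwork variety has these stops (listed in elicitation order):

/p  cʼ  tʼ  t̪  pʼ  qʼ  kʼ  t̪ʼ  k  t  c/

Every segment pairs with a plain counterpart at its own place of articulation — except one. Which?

Bilabial: /p/ ~ /pʼ/
Dental: /t̪/ ~ /t̪ʼ/
Alveolar: /t/ ~ /tʼ/
Palatal: /c/ ~ /cʼ/
Velar: /k/ ~ /kʼ/
Uvular: only /qʼ/ (ejective); no plain partner.
So /qʼ/ is the unpaired segment.

/qʼ/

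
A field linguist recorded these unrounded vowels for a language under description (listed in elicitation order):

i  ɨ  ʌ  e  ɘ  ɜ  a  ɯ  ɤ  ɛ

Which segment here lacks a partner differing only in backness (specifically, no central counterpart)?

/a/

High: /i/ ~ /ɨ/ ~ /ɯ/
High-mid: /e/ ~ /ɘ/ ~ /ɤ/
Low-mid: /ɛ/ ~ /ɜ/ ~ /ʌ/
Low: only /a/ (front); no central partner.
So /a/ is the unpaired segment.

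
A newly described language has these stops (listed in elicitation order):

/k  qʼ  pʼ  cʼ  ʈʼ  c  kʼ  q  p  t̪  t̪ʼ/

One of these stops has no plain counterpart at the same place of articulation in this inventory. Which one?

/ʈʼ/

Bilabial: /p/ ~ /pʼ/
Dental: /t̪/ ~ /t̪ʼ/
Palatal: /c/ ~ /cʼ/
Velar: /k/ ~ /kʼ/
Uvular: /q/ ~ /qʼ/
Retroflex: only /ʈʼ/ (ejective); no plain partner.
So /ʈʼ/ is the unpaired segment.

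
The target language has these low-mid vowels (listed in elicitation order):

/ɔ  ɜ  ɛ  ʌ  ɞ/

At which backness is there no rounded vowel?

front

backness          unrounded  rounded 
front             ɛ         —       
central           ɜ         ɞ       
back              ʌ         ɔ       
Every backness has a rounded member except front, where /œ/ would be expected.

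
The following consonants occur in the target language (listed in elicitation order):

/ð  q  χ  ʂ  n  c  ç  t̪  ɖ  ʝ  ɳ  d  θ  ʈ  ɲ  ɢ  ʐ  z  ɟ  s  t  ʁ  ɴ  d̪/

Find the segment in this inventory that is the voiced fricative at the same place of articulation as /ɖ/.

/ʐ/

/ɖ/ is a voiced retroflex stop.
The voiced fricative at the same place is a voiced retroflex fricative — in this inventory, /ʐ/.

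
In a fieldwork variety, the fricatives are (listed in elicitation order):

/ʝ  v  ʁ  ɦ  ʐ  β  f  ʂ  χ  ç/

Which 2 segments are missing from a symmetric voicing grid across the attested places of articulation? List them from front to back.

bilabial: voiceless —, voiced /β/.
labiodental: voiceless /f/, voiced /v/.
retroflex: voiceless /ʂ/, voiced /ʐ/.
palatal: voiceless /ç/, voiced /ʝ/.
uvular: voiceless /χ/, voiced /ʁ/.
glottal: voiceless —, voiced /ɦ/.
Gaps, from front to back: bilabial lacks voiceless (/ɸ/); glottal lacks voiceless (/h/).

/ɸ/, /h/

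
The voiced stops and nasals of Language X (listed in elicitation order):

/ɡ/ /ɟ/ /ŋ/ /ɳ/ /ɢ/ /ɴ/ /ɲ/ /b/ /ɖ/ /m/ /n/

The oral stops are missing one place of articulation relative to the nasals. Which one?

alveolar

place of articulation  oral stop  nasal   
bilabial          b         m       
alveolar          —         n       
retroflex         ɖ         ɳ       
palatal           ɟ         ɲ       
velar             ɡ         ŋ       
uvular            ɢ         ɴ       
Every place of articulation has an oral stop member except alveolar, where /d/ would be expected.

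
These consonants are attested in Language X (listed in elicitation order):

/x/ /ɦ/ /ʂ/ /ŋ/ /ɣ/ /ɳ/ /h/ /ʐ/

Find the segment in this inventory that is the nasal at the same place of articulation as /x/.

/ŋ/

/x/ is a voiceless velar fricative.
The nasal at the same place is a velar nasal — in this inventory, /ŋ/.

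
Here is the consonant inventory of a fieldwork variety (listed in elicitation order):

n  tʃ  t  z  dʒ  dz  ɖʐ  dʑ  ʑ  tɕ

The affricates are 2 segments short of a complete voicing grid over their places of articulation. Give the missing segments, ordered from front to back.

alveolar: voiceless —, voiced /dz/.
postalveolar: voiceless /tʃ/, voiced /dʒ/.
retroflex: voiceless —, voiced /ɖʐ/.
alveolo-palatal: voiceless /tɕ/, voiced /dʑ/.
Gaps, from front to back: alveolar lacks voiceless (/ts/); retroflex lacks voiceless (/ʈʂ/).

/ts/, /ʈʂ/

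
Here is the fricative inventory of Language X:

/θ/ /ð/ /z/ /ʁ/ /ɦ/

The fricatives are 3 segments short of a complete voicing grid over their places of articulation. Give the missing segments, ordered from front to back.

/s/, /χ/, /h/

Voiceless: /θ/ (dental).
Voiced: /ð/ (dental), /z/ (alveolar), /ʁ/ (uvular), /ɦ/ (glottal).
Gaps, from front to back: alveolar lacks voiceless (/s/); uvular lacks voiceless (/χ/); glottal lacks voiceless (/h/).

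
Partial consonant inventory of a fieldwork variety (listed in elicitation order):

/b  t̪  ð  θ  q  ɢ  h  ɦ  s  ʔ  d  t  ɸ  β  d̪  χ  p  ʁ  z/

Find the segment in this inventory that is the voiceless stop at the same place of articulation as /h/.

/ʔ/

/h/ is a voiceless glottal fricative.
The voiceless stop at the same place is a voiceless glottal stop — in this inventory, /ʔ/.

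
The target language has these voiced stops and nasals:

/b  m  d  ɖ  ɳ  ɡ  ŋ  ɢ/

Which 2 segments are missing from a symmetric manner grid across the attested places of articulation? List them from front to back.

/n/, /ɴ/

place of articulation  oral stop  nasal   
bilabial          b         m       
alveolar          d         —       
retroflex         ɖ         ɳ       
velar             ɡ         ŋ       
uvular            ɢ         —       
Gaps, from front to back: alveolar lacks nasal (/n/); uvular lacks nasal (/ɴ/).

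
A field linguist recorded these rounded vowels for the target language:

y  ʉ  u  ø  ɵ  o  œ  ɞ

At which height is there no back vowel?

low-mid

height            front     central   back    
high              y         ʉ         u       
high-mid          ø         ɵ         o       
low-mid           œ         ɞ         —       
Every height has a back member except low-mid, where /ɔ/ would be expected.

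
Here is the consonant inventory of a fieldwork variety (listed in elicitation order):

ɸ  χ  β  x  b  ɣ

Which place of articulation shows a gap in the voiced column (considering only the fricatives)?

uvular

place of articulation  voiceless  voiced  
bilabial          ɸ         β       
velar             x         ɣ       
uvular            χ         —       
Every place of articulation has a voiced member except uvular, where /ʁ/ would be expected.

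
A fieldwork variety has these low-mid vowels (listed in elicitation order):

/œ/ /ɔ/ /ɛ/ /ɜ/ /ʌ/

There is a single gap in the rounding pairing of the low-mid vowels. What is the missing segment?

backness          unrounded  rounded 
front             ɛ         œ       
central           ɜ         —       
back              ʌ         ɔ       
The central row has no rounded member, so the gap is the central rounded vowel /ɞ/.

/ɞ/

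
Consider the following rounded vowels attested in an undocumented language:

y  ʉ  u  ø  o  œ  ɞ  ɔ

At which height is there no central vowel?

high-mid

height            front     central   back    
high              y         ʉ         u       
high-mid          ø         —         o       
low-mid           œ         ɞ         ɔ       
Every height has a central member except high-mid, where /ɵ/ would be expected.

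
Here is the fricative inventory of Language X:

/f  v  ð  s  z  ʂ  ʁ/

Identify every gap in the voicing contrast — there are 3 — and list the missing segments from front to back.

/θ/, /ʐ/, /χ/

place of articulation  voiceless  voiced  
labiodental       f         v       
dental            —         ð       
alveolar          s         z       
retroflex         ʂ         —       
uvular            —         ʁ       
Gaps, from front to back: dental lacks voiceless (/θ/); retroflex lacks voiced (/ʐ/); uvular lacks voiceless (/χ/).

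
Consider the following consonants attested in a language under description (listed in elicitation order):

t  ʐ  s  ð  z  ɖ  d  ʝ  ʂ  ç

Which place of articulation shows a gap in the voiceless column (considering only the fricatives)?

place of articulation  voiceless  voiced  
dental            —         ð       
alveolar          s         z       
retroflex         ʂ         ʐ       
palatal           ç         ʝ       
Every place of articulation has a voiceless member except dental, where /θ/ would be expected.

dental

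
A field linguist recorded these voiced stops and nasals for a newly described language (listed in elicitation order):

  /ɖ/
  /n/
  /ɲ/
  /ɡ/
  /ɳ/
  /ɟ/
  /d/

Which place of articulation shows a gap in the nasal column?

velar

place of articulation  oral stop  nasal   
alveolar          d         n       
retroflex         ɖ         ɳ       
palatal           ɟ         ɲ       
velar             ɡ         —       
Every place of articulation has a nasal member except velar, where /ŋ/ would be expected.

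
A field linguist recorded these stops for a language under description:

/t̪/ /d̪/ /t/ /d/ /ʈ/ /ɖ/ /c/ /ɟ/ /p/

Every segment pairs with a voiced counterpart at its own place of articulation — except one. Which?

Dental: /t̪/ ~ /d̪/
Alveolar: /t/ ~ /d/
Retroflex: /ʈ/ ~ /ɖ/
Palatal: /c/ ~ /ɟ/
Bilabial: only /p/ (voiceless); no voiced partner.
So /p/ is the unpaired segment.

/p/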